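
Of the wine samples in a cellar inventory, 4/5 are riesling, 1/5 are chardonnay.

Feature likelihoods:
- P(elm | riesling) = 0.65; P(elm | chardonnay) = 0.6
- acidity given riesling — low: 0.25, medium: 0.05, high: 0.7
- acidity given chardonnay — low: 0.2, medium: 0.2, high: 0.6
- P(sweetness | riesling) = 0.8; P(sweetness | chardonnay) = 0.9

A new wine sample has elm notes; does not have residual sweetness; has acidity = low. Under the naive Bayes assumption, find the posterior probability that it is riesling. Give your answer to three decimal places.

riesling: 0.8 × 0.65 × 0.25 × (1−0.8) = 0.026
chardonnay: 0.2 × 0.6 × 0.2 × (1−0.9) = 0.0024
P(riesling | x) = 0.026 / 0.0284 ≈ 0.915

0.915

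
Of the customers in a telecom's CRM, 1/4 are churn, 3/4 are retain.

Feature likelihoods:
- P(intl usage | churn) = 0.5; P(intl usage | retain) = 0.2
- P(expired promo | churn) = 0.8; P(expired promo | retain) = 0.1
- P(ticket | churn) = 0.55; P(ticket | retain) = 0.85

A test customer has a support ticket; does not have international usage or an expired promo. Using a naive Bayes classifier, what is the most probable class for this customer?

retain

churn: 0.25 × (1−0.5) × (1−0.8) × 0.55 = 0.01375
retain: 0.75 × (1−0.2) × (1−0.1) × 0.85 = 0.459
Highest score → retain.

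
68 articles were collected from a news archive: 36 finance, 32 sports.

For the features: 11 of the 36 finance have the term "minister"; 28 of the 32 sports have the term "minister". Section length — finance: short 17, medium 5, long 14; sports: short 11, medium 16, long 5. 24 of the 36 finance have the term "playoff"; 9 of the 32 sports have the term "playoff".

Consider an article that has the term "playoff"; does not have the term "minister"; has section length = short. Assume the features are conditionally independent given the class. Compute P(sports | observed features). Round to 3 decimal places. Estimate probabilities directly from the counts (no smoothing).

finance: (36/68) × (25/36) × (17/36) × (24/36) ≈ 0.115741
sports: (32/68) × (4/32) × (11/32) × (9/32) ≈ 0.00568704
P(sports | x) = 0.00568704 / 0.12142804 ≈ 0.047

0.047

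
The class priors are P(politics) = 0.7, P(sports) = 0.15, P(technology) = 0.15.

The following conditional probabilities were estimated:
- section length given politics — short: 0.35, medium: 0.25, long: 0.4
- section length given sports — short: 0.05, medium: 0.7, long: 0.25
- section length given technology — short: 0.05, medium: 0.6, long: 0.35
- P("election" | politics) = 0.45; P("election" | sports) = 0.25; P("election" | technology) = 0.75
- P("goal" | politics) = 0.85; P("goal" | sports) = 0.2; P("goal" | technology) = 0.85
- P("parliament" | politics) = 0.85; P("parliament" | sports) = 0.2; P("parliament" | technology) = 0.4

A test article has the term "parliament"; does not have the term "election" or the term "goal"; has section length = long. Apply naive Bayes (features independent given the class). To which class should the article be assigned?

politics: 0.7 × 0.4 × (1−0.45) × (1−0.85) × 0.85 = 0.019635
sports: 0.15 × 0.25 × (1−0.25) × (1−0.2) × 0.2 = 0.0045
technology: 0.15 × 0.35 × (1−0.75) × (1−0.85) × 0.4 = 0.0007875
Highest score → politics.

politics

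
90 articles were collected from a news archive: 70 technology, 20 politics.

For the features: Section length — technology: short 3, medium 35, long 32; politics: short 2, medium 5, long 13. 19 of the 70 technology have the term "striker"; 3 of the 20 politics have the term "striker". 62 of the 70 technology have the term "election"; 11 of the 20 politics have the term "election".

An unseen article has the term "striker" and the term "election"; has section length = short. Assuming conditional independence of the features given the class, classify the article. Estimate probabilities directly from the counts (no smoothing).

technology: (70/90) × (3/70) × (19/70) × (62/70) ≈ 0.00801361
politics: (20/90) × (2/20) × (3/20) × (11/20) ≈ 0.00183333
Highest score → technology.

technology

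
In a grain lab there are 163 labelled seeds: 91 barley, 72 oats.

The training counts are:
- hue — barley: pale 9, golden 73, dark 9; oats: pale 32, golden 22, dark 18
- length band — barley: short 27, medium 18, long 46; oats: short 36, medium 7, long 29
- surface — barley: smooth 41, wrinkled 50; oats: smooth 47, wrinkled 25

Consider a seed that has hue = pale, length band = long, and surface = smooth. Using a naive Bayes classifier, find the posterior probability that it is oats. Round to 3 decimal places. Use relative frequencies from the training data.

0.804

barley: (91/163) × (9/91) × (46/91) × (41/91) ≈ 0.0125752
oats: (72/163) × (32/72) × (29/72) × (47/72) ≈ 0.0516171
P(oats | x) = 0.0516171 / 0.0641923 ≈ 0.804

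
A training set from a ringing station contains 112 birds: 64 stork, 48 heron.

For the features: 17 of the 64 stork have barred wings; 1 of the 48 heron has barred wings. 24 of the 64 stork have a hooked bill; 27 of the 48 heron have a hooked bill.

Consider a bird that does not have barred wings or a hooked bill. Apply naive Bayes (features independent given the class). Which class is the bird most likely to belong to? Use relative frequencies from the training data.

stork

stork: (64/112) × (47/64) × (40/64) ≈ 0.262277
heron: (48/112) × (47/48) × (21/48) = 0.18359375
Highest score → stork.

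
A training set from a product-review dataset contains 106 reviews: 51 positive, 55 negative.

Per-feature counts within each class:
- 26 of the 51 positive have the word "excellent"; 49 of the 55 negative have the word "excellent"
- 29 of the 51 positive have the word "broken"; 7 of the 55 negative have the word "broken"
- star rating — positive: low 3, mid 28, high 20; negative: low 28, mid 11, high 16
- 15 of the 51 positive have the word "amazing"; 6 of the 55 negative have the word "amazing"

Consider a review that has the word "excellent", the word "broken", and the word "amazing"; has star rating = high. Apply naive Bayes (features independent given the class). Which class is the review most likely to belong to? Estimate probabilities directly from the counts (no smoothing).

positive

positive: (51/106) × (26/51) × (29/51) × (20/51) × (15/51) ≈ 0.016087
negative: (55/106) × (49/55) × (7/55) × (16/55) × (6/55) ≈ 0.00186712
Highest score → positive.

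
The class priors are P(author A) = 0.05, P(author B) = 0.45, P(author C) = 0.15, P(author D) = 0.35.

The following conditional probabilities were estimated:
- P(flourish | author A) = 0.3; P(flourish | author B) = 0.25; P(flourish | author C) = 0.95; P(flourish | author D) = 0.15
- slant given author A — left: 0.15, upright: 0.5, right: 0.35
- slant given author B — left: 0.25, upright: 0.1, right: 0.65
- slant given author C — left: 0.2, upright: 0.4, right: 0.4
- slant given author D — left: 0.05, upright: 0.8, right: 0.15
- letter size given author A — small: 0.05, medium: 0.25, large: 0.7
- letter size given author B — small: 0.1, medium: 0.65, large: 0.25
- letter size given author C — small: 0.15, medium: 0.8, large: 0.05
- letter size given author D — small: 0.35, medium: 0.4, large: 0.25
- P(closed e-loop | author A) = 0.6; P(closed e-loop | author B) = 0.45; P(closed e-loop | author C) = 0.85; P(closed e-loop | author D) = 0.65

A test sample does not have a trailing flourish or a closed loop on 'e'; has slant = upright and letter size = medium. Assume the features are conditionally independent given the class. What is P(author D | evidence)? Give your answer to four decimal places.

0.7015

author A: 0.05 × (1−0.3) × 0.5 × 0.25 × (1−0.6) = 0.00175
author B: 0.45 × (1−0.25) × 0.1 × 0.65 × (1−0.45) = 0.012065625
author C: 0.15 × (1−0.95) × 0.4 × 0.8 × (1−0.85) = 0.00036
author D: 0.35 × (1−0.15) × 0.8 × 0.4 × (1−0.65) = 0.03332
P(author D | x) = 0.03332 / 0.047495625 ≈ 0.7015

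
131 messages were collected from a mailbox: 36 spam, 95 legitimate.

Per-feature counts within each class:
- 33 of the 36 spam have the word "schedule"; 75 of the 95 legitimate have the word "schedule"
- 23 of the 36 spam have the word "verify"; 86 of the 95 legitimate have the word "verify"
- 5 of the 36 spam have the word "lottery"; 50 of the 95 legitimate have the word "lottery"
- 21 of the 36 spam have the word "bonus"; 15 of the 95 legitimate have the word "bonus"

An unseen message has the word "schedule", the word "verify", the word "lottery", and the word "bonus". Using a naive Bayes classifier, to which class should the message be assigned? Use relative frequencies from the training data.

legitimate

spam: (36/131) × (33/36) × (23/36) × (5/36) × (21/36) ≈ 0.0130392
legitimate: (95/131) × (75/95) × (86/95) × (50/95) × (15/95) ≈ 0.0430704
Highest score → legitimate.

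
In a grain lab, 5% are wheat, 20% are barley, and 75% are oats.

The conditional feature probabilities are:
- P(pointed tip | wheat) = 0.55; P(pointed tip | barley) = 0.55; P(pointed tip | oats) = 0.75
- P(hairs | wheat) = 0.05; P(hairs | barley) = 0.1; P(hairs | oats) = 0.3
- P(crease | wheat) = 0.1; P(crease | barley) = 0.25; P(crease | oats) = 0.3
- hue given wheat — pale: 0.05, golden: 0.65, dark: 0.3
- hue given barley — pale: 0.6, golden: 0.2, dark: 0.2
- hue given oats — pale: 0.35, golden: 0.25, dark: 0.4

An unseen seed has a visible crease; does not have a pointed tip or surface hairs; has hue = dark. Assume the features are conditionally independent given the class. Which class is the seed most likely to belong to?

oats

wheat: 0.05 × (1−0.55) × (1−0.05) × 0.1 × 0.3 = 0.00064125
barley: 0.2 × (1−0.55) × (1−0.1) × 0.25 × 0.2 = 0.00405
oats: 0.75 × (1−0.75) × (1−0.3) × 0.3 × 0.4 = 0.01575
Highest score → oats.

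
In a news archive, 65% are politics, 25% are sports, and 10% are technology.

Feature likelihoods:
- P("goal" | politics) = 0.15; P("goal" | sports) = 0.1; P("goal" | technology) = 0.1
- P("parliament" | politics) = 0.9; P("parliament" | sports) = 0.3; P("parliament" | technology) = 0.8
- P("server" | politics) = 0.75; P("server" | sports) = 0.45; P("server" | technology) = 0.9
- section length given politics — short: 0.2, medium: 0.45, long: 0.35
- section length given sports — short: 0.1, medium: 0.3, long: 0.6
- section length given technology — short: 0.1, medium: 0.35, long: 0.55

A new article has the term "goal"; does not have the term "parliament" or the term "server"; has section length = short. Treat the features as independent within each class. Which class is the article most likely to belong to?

sports

politics: 0.65 × 0.15 × (1−0.9) × (1−0.75) × 0.2 = 0.0004875
sports: 0.25 × 0.1 × (1−0.3) × (1−0.45) × 0.1 = 0.0009625
technology: 0.1 × 0.1 × (1−0.8) × (1−0.9) × 0.1 = 0.00002
Highest score → sports.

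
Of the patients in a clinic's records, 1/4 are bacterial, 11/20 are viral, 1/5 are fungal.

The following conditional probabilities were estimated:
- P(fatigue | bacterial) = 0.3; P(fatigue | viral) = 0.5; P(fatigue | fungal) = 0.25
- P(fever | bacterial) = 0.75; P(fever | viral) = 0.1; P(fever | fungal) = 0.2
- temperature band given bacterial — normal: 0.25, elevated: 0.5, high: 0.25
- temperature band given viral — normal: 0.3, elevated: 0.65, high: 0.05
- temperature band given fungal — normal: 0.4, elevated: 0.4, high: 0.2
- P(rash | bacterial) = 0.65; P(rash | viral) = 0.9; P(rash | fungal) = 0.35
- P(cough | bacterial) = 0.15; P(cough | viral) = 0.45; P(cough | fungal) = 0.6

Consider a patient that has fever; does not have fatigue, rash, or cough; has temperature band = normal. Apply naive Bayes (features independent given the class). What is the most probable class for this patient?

bacterial

bacterial: 0.25 × (1−0.3) × 0.75 × 0.25 × (1−0.65) × (1−0.15) = 0.00976171875
viral: 0.55 × (1−0.5) × 0.1 × 0.3 × (1−0.9) × (1−0.45) = 0.00045375
fungal: 0.2 × (1−0.25) × 0.2 × 0.4 × (1−0.35) × (1−0.6) = 0.00312
Highest score → bacterial.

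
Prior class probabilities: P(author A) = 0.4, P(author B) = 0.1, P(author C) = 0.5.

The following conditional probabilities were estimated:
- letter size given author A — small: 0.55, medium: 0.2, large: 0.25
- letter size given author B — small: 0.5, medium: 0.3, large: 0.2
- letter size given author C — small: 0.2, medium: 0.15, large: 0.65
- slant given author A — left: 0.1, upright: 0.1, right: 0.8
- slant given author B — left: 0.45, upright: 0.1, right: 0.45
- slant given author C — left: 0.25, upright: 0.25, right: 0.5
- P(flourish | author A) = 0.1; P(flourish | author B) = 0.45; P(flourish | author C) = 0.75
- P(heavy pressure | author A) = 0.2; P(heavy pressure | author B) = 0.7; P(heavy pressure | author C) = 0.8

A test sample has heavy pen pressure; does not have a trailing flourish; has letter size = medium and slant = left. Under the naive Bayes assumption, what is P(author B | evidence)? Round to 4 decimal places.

0.5004

author A: 0.4 × 0.2 × 0.1 × (1−0.1) × 0.2 = 0.00144
author B: 0.1 × 0.3 × 0.45 × (1−0.45) × 0.7 = 0.0051975
author C: 0.5 × 0.15 × 0.25 × (1−0.75) × 0.8 = 0.00375
P(author B | x) = 0.0051975 / 0.0103875 ≈ 0.5004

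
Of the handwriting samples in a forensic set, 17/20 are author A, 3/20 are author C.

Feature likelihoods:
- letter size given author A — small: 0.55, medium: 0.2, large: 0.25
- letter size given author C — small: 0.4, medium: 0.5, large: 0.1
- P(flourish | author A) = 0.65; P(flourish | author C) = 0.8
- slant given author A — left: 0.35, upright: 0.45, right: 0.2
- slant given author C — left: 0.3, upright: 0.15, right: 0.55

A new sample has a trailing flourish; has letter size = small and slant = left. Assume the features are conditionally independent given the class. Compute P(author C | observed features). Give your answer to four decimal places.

author A: 0.85 × 0.55 × 0.65 × 0.35 = 0.10635625
author C: 0.15 × 0.4 × 0.8 × 0.3 = 0.0144
P(author C | x) = 0.0144 / 0.12075625 ≈ 0.1192

0.1192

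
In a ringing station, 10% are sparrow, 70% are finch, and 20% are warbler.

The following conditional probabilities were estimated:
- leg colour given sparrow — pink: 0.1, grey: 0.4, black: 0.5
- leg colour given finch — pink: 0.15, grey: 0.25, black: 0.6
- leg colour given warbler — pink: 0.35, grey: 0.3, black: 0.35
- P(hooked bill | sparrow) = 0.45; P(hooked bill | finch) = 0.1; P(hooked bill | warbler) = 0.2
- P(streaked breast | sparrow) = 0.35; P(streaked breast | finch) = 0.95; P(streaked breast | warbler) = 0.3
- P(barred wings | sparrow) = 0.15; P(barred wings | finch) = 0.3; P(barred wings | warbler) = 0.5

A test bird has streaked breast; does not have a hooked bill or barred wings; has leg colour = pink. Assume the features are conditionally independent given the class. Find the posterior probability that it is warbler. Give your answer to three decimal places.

sparrow: 0.1 × 0.1 × (1−0.45) × 0.35 × (1−0.15) = 0.00163625
finch: 0.7 × 0.15 × (1−0.1) × 0.95 × (1−0.3) = 0.0628425
warbler: 0.2 × 0.35 × (1−0.2) × 0.3 × (1−0.5) = 0.0084
P(warbler | x) = 0.0084 / 0.07287875 ≈ 0.115

0.115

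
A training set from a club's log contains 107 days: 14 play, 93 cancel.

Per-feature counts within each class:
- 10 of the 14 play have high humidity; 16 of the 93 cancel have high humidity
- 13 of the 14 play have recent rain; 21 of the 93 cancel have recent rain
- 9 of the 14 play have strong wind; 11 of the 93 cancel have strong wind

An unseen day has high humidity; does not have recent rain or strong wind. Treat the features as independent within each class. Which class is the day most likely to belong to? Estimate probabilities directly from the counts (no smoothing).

cancel

play: (14/107) × (10/14) × (1/14) × (5/14) ≈ 0.00238413
cancel: (93/107) × (16/93) × (72/93) × (82/93) ≈ 0.102074
Highest score → cancel.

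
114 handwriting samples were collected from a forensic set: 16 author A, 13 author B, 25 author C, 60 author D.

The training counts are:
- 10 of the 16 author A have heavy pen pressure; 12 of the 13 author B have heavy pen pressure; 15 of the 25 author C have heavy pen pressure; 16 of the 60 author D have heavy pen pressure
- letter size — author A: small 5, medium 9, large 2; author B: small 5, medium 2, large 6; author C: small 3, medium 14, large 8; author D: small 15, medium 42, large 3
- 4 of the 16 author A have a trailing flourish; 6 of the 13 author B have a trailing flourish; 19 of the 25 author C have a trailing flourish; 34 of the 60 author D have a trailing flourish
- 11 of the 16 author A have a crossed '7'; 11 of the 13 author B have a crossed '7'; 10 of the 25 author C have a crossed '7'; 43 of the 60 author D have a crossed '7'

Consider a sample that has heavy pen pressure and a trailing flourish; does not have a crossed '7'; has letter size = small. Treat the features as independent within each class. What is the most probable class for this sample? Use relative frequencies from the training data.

author A: (16/114) × (10/16) × (5/16) × (4/16) × (5/16) ≈ 0.00214158
author B: (13/114) × (12/13) × (5/13) × (6/13) × (2/13) ≈ 0.00287473
author C: (25/114) × (15/25) × (3/25) × (19/25) × (15/25) = 0.0072
author D: (60/114) × (16/60) × (15/60) × (34/60) × (17/60) ≈ 0.00563353
Highest score → author C.

author C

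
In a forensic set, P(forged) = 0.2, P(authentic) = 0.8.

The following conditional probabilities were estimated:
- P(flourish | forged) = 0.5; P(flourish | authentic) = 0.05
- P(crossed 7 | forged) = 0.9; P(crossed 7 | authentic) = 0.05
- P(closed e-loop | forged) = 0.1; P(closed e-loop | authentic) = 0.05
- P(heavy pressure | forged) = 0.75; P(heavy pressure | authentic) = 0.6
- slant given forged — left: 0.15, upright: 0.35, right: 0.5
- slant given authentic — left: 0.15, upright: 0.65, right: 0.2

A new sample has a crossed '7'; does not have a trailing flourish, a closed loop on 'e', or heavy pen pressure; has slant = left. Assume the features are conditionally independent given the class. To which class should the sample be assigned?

forged

forged: 0.2 × (1−0.5) × 0.9 × (1−0.1) × (1−0.75) × 0.15 = 0.0030375
authentic: 0.8 × (1−0.05) × 0.05 × (1−0.05) × (1−0.6) × 0.15 = 0.002166
Highest score → forged.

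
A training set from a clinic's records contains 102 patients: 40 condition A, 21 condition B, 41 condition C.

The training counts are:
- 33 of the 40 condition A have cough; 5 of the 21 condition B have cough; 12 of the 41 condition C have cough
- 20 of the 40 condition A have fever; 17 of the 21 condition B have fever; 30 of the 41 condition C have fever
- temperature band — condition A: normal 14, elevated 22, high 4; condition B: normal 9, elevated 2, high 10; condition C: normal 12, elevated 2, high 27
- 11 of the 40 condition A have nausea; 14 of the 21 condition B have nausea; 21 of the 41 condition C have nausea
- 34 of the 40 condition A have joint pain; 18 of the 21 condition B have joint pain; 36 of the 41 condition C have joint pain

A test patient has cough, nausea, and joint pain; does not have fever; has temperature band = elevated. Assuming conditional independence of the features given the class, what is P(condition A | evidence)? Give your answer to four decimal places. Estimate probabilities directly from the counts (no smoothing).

0.9454

condition A: (40/102) × (33/40) × (20/40) × (22/40) × (11/40) × (34/40) = 0.020796875
condition B: (21/102) × (5/21) × (4/21) × (2/21) × (14/21) × (18/21) ≈ 0.00050814
condition C: (41/102) × (12/41) × (11/41) × (2/41) × (21/41) × (36/41) ≈ 0.000692453
P(condition A | x) = 0.020796875 / 0.021997468 ≈ 0.9454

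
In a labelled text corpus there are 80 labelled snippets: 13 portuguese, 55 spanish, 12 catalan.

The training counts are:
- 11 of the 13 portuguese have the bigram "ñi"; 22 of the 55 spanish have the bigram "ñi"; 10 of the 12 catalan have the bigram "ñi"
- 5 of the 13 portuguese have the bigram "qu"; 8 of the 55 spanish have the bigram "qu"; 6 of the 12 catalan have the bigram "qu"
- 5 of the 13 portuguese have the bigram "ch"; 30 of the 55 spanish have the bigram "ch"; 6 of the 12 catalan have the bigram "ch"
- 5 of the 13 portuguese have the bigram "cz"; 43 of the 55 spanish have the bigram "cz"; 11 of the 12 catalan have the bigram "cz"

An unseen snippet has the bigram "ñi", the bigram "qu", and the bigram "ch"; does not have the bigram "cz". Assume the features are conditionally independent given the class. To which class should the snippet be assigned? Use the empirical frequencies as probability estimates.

portuguese

portuguese: (13/80) × (11/13) × (5/13) × (5/13) × (8/13) ≈ 0.0125171
spanish: (55/80) × (22/55) × (8/55) × (30/55) × (12/55) ≈ 0.00476033
catalan: (12/80) × (10/12) × (6/12) × (6/12) × (1/12) ≈ 0.00260417
Highest score → portuguese.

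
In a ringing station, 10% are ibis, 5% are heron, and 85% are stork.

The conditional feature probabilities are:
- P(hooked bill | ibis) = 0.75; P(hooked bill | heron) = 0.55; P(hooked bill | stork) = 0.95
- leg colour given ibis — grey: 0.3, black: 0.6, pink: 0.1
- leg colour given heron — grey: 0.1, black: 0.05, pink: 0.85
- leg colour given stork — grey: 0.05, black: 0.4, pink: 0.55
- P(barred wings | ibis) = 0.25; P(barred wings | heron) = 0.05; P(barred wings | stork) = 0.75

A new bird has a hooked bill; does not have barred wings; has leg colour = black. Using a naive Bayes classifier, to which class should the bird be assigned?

ibis: 0.1 × 0.75 × 0.6 × (1−0.25) = 0.03375
heron: 0.05 × 0.55 × 0.05 × (1−0.05) = 0.00130625
stork: 0.85 × 0.95 × 0.4 × (1−0.75) = 0.08075
Highest score → stork.

stork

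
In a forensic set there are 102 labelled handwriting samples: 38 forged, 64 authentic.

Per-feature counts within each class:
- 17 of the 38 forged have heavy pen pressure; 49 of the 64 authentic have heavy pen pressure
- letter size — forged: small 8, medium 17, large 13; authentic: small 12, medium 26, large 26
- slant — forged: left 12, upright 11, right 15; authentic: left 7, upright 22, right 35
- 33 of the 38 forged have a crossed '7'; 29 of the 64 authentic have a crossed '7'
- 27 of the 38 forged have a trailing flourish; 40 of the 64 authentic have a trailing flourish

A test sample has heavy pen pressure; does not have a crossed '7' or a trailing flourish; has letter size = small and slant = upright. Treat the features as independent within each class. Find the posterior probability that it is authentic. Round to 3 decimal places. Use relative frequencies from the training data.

forged: (38/102) × (17/38) × (8/38) × (11/38) × (5/38) × (11/38) ≈ 0.000386865
authentic: (64/102) × (49/64) × (12/64) × (22/64) × (35/64) × (24/64) ≈ 0.00634979
P(authentic | x) = 0.00634979 / 0.006736655 ≈ 0.943

0.943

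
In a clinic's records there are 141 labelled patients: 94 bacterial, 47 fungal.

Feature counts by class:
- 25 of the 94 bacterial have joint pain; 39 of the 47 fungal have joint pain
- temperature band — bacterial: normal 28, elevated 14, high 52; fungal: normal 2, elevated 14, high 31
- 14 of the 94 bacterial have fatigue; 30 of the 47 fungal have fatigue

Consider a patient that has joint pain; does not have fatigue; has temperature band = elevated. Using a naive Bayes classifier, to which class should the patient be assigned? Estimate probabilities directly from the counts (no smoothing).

fungal

bacterial: (94/141) × (25/94) × (14/94) × (80/94) ≈ 0.0224741
fungal: (47/141) × (39/47) × (14/47) × (17/47) ≈ 0.0298007
Highest score → fungal.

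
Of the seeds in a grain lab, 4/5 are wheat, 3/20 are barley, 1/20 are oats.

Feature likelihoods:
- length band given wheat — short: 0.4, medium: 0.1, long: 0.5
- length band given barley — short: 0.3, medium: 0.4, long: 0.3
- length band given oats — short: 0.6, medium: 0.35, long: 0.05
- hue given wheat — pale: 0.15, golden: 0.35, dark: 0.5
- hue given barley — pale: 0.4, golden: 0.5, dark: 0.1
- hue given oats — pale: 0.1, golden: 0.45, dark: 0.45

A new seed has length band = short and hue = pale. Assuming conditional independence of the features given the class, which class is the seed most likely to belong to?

wheat: 0.8 × 0.4 × 0.15 = 0.048
barley: 0.15 × 0.3 × 0.4 = 0.018
oats: 0.05 × 0.6 × 0.1 = 0.003
Highest score → wheat.

wheat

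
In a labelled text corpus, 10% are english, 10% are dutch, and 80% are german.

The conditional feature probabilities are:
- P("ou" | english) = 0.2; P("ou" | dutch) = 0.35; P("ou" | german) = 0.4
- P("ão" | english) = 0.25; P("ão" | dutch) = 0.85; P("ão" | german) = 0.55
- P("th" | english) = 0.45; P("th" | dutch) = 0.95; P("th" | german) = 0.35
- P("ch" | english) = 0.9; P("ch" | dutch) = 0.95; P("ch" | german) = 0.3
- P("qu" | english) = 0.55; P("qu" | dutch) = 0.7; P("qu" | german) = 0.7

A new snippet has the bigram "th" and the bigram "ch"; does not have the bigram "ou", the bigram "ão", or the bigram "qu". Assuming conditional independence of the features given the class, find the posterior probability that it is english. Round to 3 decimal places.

english: 0.1 × (1−0.2) × (1−0.25) × 0.45 × 0.9 × (1−0.55) = 0.010935
dutch: 0.1 × (1−0.35) × (1−0.85) × 0.95 × 0.95 × (1−0.7) = 0.0026398125
german: 0.8 × (1−0.4) × (1−0.55) × 0.35 × 0.3 × (1−0.7) = 0.006804
P(english | x) = 0.010935 / 0.0203788125 ≈ 0.537

0.537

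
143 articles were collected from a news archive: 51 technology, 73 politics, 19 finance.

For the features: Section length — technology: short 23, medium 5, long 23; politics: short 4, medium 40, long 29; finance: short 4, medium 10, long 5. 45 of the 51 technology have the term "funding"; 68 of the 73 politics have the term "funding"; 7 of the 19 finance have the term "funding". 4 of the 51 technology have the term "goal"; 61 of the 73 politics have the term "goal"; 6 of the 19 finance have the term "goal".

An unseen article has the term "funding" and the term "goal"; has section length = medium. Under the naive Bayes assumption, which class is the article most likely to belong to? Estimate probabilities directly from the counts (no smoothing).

politics

technology: (51/143) × (5/51) × (45/51) × (4/51) ≈ 0.00241973
politics: (73/143) × (40/73) × (68/73) × (61/73) ≈ 0.217729
finance: (19/143) × (10/19) × (7/19) × (6/19) ≈ 0.00813591
Highest score → politics.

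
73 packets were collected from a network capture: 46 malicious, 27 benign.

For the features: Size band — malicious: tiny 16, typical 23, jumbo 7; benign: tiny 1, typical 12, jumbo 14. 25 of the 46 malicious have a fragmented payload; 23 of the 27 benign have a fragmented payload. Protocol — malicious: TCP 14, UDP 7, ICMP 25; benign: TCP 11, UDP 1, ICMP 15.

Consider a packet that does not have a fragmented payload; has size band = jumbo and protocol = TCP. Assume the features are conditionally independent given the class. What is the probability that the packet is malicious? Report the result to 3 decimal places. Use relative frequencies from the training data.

malicious: (46/73) × (7/46) × (21/46) × (14/46) ≈ 0.0133231
benign: (27/73) × (14/27) × (4/27) × (11/27) ≈ 0.0115752
P(malicious | x) = 0.0133231 / 0.0248983 ≈ 0.535

0.535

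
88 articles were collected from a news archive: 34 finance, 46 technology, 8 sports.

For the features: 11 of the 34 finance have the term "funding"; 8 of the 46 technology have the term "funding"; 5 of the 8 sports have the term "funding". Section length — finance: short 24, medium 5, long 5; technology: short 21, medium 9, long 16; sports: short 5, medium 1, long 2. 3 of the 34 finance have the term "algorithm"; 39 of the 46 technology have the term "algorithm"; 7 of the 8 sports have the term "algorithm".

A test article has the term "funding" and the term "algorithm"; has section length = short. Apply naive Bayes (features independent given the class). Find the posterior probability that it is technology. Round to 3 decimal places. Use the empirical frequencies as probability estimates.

finance: (34/88) × (11/34) × (24/34) × (3/34) ≈ 0.00778547
technology: (46/88) × (8/46) × (21/46) × (39/46) ≈ 0.0351865
sports: (8/88) × (5/8) × (5/8) × (7/8) ≈ 0.0310724
P(technology | x) = 0.0351865 / 0.07404437 ≈ 0.475

0.475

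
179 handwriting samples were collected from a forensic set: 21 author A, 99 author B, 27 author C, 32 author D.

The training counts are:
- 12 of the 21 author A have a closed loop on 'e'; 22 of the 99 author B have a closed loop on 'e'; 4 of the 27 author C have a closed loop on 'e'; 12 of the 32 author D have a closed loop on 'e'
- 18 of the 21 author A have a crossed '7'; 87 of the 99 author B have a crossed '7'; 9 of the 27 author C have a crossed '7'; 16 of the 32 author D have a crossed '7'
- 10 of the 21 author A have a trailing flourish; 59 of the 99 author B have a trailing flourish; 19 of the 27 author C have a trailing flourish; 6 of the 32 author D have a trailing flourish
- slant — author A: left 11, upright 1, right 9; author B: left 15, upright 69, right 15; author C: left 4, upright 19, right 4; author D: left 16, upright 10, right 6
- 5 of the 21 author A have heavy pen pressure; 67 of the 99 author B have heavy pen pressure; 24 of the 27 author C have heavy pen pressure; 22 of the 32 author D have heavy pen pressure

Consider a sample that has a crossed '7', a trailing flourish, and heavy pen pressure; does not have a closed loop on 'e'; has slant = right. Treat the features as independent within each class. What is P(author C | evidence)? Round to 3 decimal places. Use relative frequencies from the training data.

0.130

author A: (21/179) × (9/21) × (18/21) × (10/21) × (9/21) × (5/21) ≈ 0.0020941
author B: (99/179) × (77/99) × (87/99) × (59/99) × (15/99) × (67/99) ≈ 0.0231012
author C: (27/179) × (23/27) × (9/27) × (19/27) × (4/27) × (24/27) ≈ 0.00396905
author D: (32/179) × (20/32) × (16/32) × (6/32) × (6/32) × (22/32) ≈ 0.00135027
P(author C | x) = 0.00396905 / 0.03051462 ≈ 0.130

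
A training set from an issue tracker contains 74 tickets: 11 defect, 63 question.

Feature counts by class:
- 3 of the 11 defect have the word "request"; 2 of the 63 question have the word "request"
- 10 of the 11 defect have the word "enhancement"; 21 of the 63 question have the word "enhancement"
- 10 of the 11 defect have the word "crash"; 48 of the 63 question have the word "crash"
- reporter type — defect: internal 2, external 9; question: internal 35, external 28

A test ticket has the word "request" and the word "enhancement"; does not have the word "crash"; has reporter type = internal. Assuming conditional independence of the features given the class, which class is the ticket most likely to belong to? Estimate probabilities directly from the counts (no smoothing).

question

defect: (11/74) × (3/11) × (10/11) × (1/11) × (2/11) ≈ 0.000609174
question: (63/74) × (2/63) × (21/63) × (15/63) × (35/63) ≈ 0.00119167
Highest score → question.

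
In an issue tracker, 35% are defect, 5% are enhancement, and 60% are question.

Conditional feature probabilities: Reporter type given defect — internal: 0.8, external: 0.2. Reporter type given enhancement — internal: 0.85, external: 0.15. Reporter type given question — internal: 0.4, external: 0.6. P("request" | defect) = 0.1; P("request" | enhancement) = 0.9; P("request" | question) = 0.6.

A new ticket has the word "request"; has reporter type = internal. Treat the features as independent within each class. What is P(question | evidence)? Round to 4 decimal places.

0.6849

defect: 0.35 × 0.8 × 0.1 = 0.028
enhancement: 0.05 × 0.85 × 0.9 = 0.03825
question: 0.6 × 0.4 × 0.6 = 0.144
P(question | x) = 0.144 / 0.21025 ≈ 0.6849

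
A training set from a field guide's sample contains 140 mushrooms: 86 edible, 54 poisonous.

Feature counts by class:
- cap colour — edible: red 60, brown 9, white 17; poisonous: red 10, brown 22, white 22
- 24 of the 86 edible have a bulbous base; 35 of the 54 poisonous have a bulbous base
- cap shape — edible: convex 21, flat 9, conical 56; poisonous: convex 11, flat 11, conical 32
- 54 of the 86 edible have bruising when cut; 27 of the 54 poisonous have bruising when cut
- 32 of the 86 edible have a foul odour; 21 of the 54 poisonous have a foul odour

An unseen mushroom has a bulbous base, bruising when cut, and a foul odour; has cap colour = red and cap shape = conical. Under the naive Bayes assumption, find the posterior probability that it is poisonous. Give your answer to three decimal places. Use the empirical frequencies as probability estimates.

edible: (86/140) × (60/86) × (24/86) × (56/86) × (54/86) × (32/86) ≈ 0.0181959
poisonous: (54/140) × (10/54) × (35/54) × (32/54) × (27/54) × (21/54) ≈ 0.00533455
P(poisonous | x) = 0.00533455 / 0.02353045 ≈ 0.227

0.227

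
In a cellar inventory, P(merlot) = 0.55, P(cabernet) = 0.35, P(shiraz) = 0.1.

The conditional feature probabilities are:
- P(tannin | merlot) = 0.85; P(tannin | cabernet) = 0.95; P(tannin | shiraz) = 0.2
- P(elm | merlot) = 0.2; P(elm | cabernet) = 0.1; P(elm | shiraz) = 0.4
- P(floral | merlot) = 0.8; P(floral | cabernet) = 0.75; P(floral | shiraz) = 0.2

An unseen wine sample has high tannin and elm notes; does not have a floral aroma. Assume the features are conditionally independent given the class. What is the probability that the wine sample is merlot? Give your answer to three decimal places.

0.560

merlot: 0.55 × 0.85 × 0.2 × (1−0.8) = 0.0187
cabernet: 0.35 × 0.95 × 0.1 × (1−0.75) = 0.0083125
shiraz: 0.1 × 0.2 × 0.4 × (1−0.2) = 0.0064
P(merlot | x) = 0.0187 / 0.0334125 ≈ 0.560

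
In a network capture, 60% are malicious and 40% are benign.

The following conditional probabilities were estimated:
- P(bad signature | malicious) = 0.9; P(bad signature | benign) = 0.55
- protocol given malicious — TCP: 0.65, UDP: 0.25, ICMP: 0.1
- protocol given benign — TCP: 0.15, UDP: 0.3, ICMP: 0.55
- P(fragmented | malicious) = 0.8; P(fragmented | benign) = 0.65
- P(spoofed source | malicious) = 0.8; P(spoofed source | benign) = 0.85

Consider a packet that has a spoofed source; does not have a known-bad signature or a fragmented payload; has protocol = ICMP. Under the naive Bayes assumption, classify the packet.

malicious: 0.6 × (1−0.9) × 0.1 × (1−0.8) × 0.8 = 0.00096
benign: 0.4 × (1−0.55) × 0.55 × (1−0.65) × 0.85 = 0.0294525
Highest score → benign.

benign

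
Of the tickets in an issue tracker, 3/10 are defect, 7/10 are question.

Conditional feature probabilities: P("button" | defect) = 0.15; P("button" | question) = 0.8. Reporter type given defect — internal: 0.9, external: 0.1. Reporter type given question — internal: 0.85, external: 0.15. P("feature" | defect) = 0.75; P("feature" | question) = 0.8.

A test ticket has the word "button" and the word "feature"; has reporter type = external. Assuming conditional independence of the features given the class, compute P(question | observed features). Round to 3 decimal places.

0.952

defect: 0.3 × 0.15 × 0.1 × 0.75 = 0.003375
question: 0.7 × 0.8 × 0.15 × 0.8 = 0.0672
P(question | x) = 0.0672 / 0.070575 ≈ 0.952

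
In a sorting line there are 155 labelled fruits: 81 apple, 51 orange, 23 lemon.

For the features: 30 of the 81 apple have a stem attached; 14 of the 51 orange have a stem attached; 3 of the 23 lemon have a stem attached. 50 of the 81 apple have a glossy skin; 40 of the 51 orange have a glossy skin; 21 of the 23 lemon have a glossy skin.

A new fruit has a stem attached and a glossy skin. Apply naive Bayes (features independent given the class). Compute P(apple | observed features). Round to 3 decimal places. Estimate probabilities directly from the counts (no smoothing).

0.574

apple: (81/155) × (30/81) × (50/81) ≈ 0.119474
orange: (51/155) × (14/51) × (40/51) ≈ 0.0708412
lemon: (23/155) × (3/23) × (21/23) ≈ 0.0176718
P(apple | x) = 0.119474 / 0.207987 ≈ 0.574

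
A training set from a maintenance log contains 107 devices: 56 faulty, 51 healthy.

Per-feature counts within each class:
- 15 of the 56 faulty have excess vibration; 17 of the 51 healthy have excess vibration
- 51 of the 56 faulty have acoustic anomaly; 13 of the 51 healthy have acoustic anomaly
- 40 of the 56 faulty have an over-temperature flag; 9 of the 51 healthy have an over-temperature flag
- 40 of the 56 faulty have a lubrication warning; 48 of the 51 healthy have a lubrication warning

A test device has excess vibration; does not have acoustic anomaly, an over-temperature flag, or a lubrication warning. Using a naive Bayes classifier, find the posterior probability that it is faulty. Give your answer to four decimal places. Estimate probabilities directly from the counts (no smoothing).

0.1512

faulty: (56/107) × (15/56) × (5/56) × (16/56) × (16/56) ≈ 0.00102177
healthy: (51/107) × (17/51) × (38/51) × (42/51) × (3/51) ≈ 0.00573467
P(faulty | x) = 0.00102177 / 0.00675644 ≈ 0.1512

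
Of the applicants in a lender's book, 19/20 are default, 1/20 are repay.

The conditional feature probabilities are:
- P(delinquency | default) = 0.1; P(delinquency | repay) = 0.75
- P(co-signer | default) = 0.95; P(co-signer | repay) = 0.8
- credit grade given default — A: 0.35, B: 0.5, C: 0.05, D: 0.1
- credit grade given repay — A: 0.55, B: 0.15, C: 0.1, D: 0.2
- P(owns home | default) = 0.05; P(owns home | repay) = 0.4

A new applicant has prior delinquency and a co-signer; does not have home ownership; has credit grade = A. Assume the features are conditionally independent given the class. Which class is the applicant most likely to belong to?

default: 0.95 × 0.1 × 0.95 × 0.35 × (1−0.05) = 0.030008125
repay: 0.05 × 0.75 × 0.8 × 0.55 × (1−0.4) = 0.0099
Highest score → default.

default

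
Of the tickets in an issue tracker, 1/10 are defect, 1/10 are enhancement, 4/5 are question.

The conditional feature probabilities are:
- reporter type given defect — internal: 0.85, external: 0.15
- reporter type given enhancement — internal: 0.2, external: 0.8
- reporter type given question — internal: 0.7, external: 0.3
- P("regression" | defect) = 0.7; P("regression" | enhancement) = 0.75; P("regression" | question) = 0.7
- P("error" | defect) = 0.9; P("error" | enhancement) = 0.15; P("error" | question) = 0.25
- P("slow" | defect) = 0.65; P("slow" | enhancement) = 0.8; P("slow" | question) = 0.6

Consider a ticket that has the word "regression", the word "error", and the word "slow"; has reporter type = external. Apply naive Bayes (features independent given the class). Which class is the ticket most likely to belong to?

question

defect: 0.1 × 0.15 × 0.7 × 0.9 × 0.65 = 0.0061425
enhancement: 0.1 × 0.8 × 0.75 × 0.15 × 0.8 = 0.0072
question: 0.8 × 0.3 × 0.7 × 0.25 × 0.6 = 0.0252
Highest score → question.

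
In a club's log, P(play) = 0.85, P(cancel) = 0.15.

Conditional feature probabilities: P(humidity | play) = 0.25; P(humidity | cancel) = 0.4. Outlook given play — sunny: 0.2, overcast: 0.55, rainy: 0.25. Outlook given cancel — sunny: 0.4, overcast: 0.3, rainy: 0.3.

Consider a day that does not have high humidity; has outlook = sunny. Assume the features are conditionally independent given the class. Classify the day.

play

play: 0.85 × (1−0.25) × 0.2 = 0.1275
cancel: 0.15 × (1−0.4) × 0.4 = 0.036
Highest score → play.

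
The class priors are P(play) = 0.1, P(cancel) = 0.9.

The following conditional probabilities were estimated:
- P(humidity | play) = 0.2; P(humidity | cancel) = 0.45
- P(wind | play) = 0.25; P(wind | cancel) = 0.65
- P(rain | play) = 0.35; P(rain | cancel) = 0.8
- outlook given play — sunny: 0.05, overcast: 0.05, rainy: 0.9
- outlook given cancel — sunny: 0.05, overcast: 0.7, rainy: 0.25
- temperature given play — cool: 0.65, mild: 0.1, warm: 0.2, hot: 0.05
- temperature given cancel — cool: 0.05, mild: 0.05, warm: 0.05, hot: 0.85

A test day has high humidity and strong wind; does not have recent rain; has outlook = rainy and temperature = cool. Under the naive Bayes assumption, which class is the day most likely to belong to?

play: 0.1 × 0.2 × 0.25 × (1−0.35) × 0.9 × 0.65 = 0.00190125
cancel: 0.9 × 0.45 × 0.65 × (1−0.8) × 0.25 × 0.05 = 0.000658125
Highest score → play.

play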